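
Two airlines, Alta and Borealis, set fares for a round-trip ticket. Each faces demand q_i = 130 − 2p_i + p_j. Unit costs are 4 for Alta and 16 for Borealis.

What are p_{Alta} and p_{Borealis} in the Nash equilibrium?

47.6, 52.4

Alta's profit: π = (p_{Alta} − 4)(130 − 2p_{Alta} + p_{Borealis}).
∂π/∂p_{Alta} = 138 − 4p_{Alta} + p_{Borealis} = 0 ⇒ p_{Alta} = 34.5 + 0.25p_{Borealis}.
Similarly p_{Borealis} = 40.5 + 0.25p_{Alta}.
Plugging p_{Borealis} into Alta's best response: p_{Alta} = 34.5 + 0.25(40.5 + 0.25p_{Alta}) ⇒ 0.9375p_{Alta} = 44.625, so p_{Alta} = 47.6.
Then p_{Borealis} = 40.5 + 0.25·47.6 = 52.4.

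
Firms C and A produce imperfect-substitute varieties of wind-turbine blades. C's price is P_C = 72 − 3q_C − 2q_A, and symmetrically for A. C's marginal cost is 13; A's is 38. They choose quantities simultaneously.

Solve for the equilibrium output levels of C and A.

8.9375, 2.6875

Firm C's profit: π = q_C(72 − 3q_C − 2q_A) − 13q_C.
∂π/∂q_C = 59 − 6q_C − 2q_A = 0 ⇒ q_C = 59/6 − (1/3)q_A.
Similarly q_A = 17/3 − (1/3)q_C.
Substituting the second reaction function into the first: q_C = 59/6 − (1/3)(17/3 − (1/3)q_C), which gives (8/9)q_C = 143/18 ⇒ q_C = 8.9375.
Then q_A = 17/3 − (1/3)·8.9375 = 2.6875.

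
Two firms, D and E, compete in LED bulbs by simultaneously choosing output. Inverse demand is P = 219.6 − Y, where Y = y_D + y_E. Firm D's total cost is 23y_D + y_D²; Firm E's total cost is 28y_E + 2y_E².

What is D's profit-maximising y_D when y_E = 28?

Firm D's profit: π = y_D(219.6 − (y_D + y_E)) − 23y_D − y_D².
∂π/∂y_D = 196.6 − 4y_D − y_E = 0, so y_D = 49.15 − 0.25y_E.
At y_E = 28: y_D = 49.15 − 0.25·28 = 42.15.

42.15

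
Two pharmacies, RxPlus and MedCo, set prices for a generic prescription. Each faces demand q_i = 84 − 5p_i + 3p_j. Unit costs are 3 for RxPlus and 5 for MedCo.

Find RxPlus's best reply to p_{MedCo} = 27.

18

RxPlus's profit: π = (p_{RxPlus} − 3)(84 − 5p_{RxPlus} + 3p_{MedCo}).
∂π/∂p_{RxPlus} = 99 − 10p_{RxPlus} + 3p_{MedCo} = 0 ⇒ p_{RxPlus} = 9.9 + 0.3p_{MedCo}.
At p_{MedCo} = 27: p_{RxPlus} = 9.9 + 0.3·27 = 18.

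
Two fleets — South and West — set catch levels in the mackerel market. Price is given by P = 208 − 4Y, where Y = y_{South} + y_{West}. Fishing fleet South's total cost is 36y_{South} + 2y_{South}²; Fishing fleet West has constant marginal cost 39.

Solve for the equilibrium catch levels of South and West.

Fishing fleet South's profit: π = y_{South}(208 − 4(y_{South} + y_{West})) − 36y_{South} − 2y_{South}².
∂π/∂y_{South} = 172 − 12y_{South} − 4y_{West} = 0, so y_{South} = 43/3 − (1/3)y_{West}.
For West: ∂π/∂y_{West} = 169 − 8y_{West} − 4y_{South} = 0 ⇒ y_{West} = 21.125 − 0.5y_{South}.
Substituting the second reaction function into the first: y_{South} = 43/3 − (1/3)(21.125 − 0.5y_{South}), which gives (5/6)y_{South} = 175/24 ⇒ y_{South} = 8.75.
Then y_{West} = 21.125 − 0.5·8.75 = 16.75.

8.75, 16.75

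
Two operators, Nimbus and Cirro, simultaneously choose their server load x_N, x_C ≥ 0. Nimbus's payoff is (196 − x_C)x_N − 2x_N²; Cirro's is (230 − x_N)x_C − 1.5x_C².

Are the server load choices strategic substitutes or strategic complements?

strategic substitutes

Expanding Nimbus's payoff: 196x_N − x_Cx_N − 2x_N².
∂π/∂x_N = 196 − x_C − 4x_N = 0, so x_N = 49 − 0.25x_C.
The best-response slope dx_N/dx_C = −0.25 < 0: the reaction function is downward-sloping, so the choices are strategic substitutes.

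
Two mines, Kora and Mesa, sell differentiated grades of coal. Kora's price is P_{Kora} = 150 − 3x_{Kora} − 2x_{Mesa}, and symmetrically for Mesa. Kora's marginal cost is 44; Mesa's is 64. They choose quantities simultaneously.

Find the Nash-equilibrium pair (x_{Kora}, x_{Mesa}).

14.5, 9.5

Mine Kora's profit: π = x_{Kora}(150 − 3x_{Kora} − 2x_{Mesa}) − 44x_{Kora}.
∂π/∂x_{Kora} = 106 − 6x_{Kora} − 2x_{Mesa} = 0 ⇒ x_{Kora} = 53/3 − (1/3)x_{Mesa}.
Similarly x_{Mesa} = 43/3 − (1/3)x_{Kora}.
Substituting the second reaction function into the first: x_{Kora} = 53/3 − (1/3)(43/3 − (1/3)x_{Kora}), which gives (8/9)x_{Kora} = 116/9 ⇒ x_{Kora} = 14.5.
Then x_{Mesa} = 43/3 − (1/3)·14.5 = 9.5.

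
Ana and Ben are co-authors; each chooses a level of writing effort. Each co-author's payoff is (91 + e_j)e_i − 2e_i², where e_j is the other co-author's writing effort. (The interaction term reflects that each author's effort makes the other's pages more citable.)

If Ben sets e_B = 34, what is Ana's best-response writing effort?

Ana's payoff is (91 + e_B)e_A − 2e_A².
∂π/∂e_A = 91 + e_B − 4e_A = 0, so e_A = 22.75 + 0.25e_B.
At e_B = 34: e_A = 22.75 + 0.25·34 = 31.25.

31.25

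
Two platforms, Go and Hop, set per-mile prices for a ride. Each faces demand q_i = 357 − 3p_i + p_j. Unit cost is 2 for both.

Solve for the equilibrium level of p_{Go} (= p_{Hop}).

Go's profit: π = (p_{Go} − 2)(357 − 3p_{Go} + p_{Hop}).
∂π/∂p_{Go} = 363 − 6p_{Go} + p_{Hop} = 0 ⇒ p_{Go} = 60.5 + (1/6)p_{Hop}.
Setting p_{Go} = p_{Hop} in the reaction function: p_{Go} = 60.5 + (1/6)p_{Go}, so p_{Go} = 60.5 / (5/6) = 72.6.

72.6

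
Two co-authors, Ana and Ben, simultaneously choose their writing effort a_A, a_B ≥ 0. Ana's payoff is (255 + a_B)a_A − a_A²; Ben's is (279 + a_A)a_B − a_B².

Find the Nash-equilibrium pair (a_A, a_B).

263, 271

Expanding Ana's payoff: 255a_A + a_Ba_A − a_A².
∂π/∂a_A = 255 + a_B − 2a_A = 0, so a_A = 127.5 + 0.5a_B.
Likewise for Ben: a_B = 139.5 + 0.5a_A.
Plugging a_B into Ana's best response: a_A = 127.5 + 0.5(139.5 + 0.5a_A) ⇒ 0.75a_A = 197.25, so a_A = 263.
Then a_B = 139.5 + 0.5·263 = 271.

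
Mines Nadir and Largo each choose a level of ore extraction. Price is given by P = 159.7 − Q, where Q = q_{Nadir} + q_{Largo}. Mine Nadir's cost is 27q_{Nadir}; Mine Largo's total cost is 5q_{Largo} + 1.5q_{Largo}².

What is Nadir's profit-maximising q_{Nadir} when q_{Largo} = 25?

Mine Nadir's profit: π = q_{Nadir}(159.7 − (q_{Nadir} + q_{Largo})) − 27q_{Nadir}.
∂π/∂q_{Nadir} = 132.7 − 2q_{Nadir} − q_{Largo} = 0, so q_{Nadir} = 66.35 − 0.5q_{Largo}.
At q_{Largo} = 25: q_{Nadir} = 66.35 − 0.5·25 = 53.85.

53.85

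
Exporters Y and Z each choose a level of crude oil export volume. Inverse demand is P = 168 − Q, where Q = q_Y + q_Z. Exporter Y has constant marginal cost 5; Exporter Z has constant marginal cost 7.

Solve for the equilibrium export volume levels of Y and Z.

Exporter Y's profit: π = q_Y(168 − (q_Y + q_Z)) − 5q_Y.
∂π/∂q_Y = 163 − 2q_Y − q_Z = 0, so q_Y = 81.5 − 0.5q_Z.
By the same steps for Z: q_Z = 80.5 − 0.5q_Y.
Substituting the second reaction function into the first: q_Y = 81.5 − 0.5(80.5 − 0.5q_Y), which gives 0.75q_Y = 41.25 ⇒ q_Y = 55.
Then q_Z = 80.5 − 0.5·55 = 53.

55, 53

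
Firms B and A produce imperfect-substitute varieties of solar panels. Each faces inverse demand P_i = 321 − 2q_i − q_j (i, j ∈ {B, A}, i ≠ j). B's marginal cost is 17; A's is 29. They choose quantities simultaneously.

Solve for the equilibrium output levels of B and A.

Firm B's profit: π = q_B(321 − 2q_B − q_A) − 17q_B.
∂π/∂q_B = 304 − 4q_B − q_A = 0 ⇒ q_B = 76 − 0.25q_A.
Similarly q_A = 73 − 0.25q_B.
Plugging q_A into B's best response: q_B = 76 − 0.25(73 − 0.25q_B) ⇒ 0.9375q_B = 57.75, so q_B = 61.6.
Then q_A = 73 − 0.25·61.6 = 57.6.

61.6, 57.6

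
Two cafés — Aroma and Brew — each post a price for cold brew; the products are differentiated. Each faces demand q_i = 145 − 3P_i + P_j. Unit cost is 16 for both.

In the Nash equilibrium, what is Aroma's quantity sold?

67.8

Aroma's profit: π = (P_{Aroma} − 16)(145 − 3P_{Aroma} + P_{Brew}).
∂π/∂P_{Aroma} = 193 − 6P_{Aroma} + P_{Brew} = 0 ⇒ P_{Aroma} = 193/6 + (1/6)P_{Brew}.
By symmetry P_{Brew} = P_{Aroma}; substituting into the reaction function, (5/6)P_{Aroma} = 193/6 and P_{Aroma} = 38.6.
q_{Aroma} = 145 − 3·38.6 + 38.6 = 67.8.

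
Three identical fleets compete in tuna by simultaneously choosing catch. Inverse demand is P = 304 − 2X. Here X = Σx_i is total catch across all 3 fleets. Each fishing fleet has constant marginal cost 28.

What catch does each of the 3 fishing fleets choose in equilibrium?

34.5

A representative fishing fleet's profit is π_i = x_i(304 − 2X) − 28x_i, with X = x_i + Σ_{j≠i} x_j.
First-order condition: 276 − 4x_i − 2Σ_{j≠i} x_j = 0.
With identical fishing fleets, set every x_j = x: then 276 − 4x − 4x = 0, i.e. x = 276/8 = 34.5.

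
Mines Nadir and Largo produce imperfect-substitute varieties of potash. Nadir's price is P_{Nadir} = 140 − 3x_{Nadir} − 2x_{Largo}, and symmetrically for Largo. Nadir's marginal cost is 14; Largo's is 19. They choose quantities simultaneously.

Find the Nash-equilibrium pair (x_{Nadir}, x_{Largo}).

16.0625, 14.8125

Mine Nadir's profit: π = x_{Nadir}(140 − 3x_{Nadir} − 2x_{Largo}) − 14x_{Nadir}.
∂π/∂x_{Nadir} = 126 − 6x_{Nadir} − 2x_{Largo} = 0 ⇒ x_{Nadir} = 21 − (1/3)x_{Largo}.
Similarly x_{Largo} = 121/6 − (1/3)x_{Nadir}.
Plugging x_{Largo} into Nadir's best response: x_{Nadir} = 21 − (1/3)(121/6 − (1/3)x_{Nadir}) ⇒ (8/9)x_{Nadir} = 257/18, so x_{Nadir} = 16.0625.
Then x_{Largo} = 121/6 − (1/3)·16.0625 = 14.8125.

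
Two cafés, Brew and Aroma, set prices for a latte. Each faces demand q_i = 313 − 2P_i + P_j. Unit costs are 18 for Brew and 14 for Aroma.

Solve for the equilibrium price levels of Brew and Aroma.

Brew's profit: π = (P_{Brew} − 18)(313 − 2P_{Brew} + P_{Aroma}).
∂π/∂P_{Brew} = 349 − 4P_{Brew} + P_{Aroma} = 0 ⇒ P_{Brew} = 87.25 + 0.25P_{Aroma}.
Similarly P_{Aroma} = 85.25 + 0.25P_{Brew}.
Substituting the second reaction function into the first: P_{Brew} = 87.25 + 0.25(85.25 + 0.25P_{Brew}), which gives 0.9375P_{Brew} = 108.5625 ⇒ P_{Brew} = 115.8.
Then P_{Aroma} = 85.25 + 0.25·115.8 = 114.2.

115.8, 114.2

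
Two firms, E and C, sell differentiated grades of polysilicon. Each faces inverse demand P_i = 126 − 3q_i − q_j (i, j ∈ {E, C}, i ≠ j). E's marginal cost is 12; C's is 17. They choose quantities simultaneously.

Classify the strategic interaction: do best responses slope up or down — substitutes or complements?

Firm E's profit: π = q_E(126 − 3q_E − q_C) − 12q_E.
∂π/∂q_E = 114 − 6q_E − q_C = 0 ⇒ q_E = 19 − (1/6)q_C.
The best-response slope dq_E/dq_C = −1/6 < 0: the reaction function is downward-sloping, so the choices are strategic substitutes.

strategic substitutes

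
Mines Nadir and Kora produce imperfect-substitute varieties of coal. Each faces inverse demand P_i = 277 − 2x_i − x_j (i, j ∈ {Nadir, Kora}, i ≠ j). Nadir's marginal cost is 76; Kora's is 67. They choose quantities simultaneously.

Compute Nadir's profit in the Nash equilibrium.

3136.32

Mine Nadir's profit: π = x_{Nadir}(277 − 2x_{Nadir} − x_{Kora}) − 76x_{Nadir}.
∂π/∂x_{Nadir} = 201 − 4x_{Nadir} − x_{Kora} = 0 ⇒ x_{Nadir} = 50.25 − 0.25x_{Kora}.
Similarly x_{Kora} = 52.5 − 0.25x_{Nadir}.
Plugging x_{Kora} into Nadir's best response: x_{Nadir} = 50.25 − 0.25(52.5 − 0.25x_{Nadir}) ⇒ 0.9375x_{Nadir} = 37.125, so x_{Nadir} = 39.6.
Then x_{Kora} = 52.5 − 0.25·39.6 = 42.6.
P_{Nadir} = 277 − 2·39.6 − 42.6 = 155.2.
Profit = (155.2 − 76)·39.6 = 3136.32.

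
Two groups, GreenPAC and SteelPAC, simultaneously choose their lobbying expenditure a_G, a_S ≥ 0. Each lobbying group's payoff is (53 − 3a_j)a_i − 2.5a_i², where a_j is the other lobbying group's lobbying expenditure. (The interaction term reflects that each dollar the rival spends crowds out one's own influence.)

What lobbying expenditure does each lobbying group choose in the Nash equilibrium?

6.625

GreenPAC's payoff is (53 − 3a_S)a_G − 2.5a_G².
∂π/∂a_G = 53 − 3a_S − 5a_G = 0, so a_G = 10.6 − 0.6a_S.
The game is symmetric, so in equilibrium a_S = a_G: the reaction function gives 1.6a_G = 10.6, hence a_G = 6.625.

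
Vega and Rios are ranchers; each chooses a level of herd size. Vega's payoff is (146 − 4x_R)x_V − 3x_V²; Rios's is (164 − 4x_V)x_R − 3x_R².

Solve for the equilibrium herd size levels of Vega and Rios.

11, 20

Expanding Vega's payoff: 146x_V − 4x_Rx_V − 3x_V².
∂π/∂x_V = 146 − 4x_R − 6x_V = 0, so x_V = 73/3 − (2/3)x_R.
Likewise for Rios: x_R = 82/3 − (2/3)x_V.
Solving the two reaction functions simultaneously: (1 − (−2/3)(−2/3))x_V = 73/3 − (2/3)·(82/3), so (5/9)x_V = 55/9 and x_V = 11.
Then x_R = 82/3 − (2/3)·11 = 20.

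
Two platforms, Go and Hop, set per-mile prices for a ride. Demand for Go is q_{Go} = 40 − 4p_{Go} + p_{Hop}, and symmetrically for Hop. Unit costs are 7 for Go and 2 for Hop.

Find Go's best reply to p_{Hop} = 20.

Go's profit: π = (p_{Go} − 7)(40 − 4p_{Go} + p_{Hop}).
∂π/∂p_{Go} = 68 − 8p_{Go} + p_{Hop} = 0 ⇒ p_{Go} = 8.5 + 0.125p_{Hop}.
At p_{Hop} = 20: p_{Go} = 8.5 + 0.125·20 = 11.

11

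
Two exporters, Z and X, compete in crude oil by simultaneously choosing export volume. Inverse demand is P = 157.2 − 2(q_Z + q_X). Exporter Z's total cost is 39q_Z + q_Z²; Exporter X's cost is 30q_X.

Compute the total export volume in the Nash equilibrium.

Exporter Z's profit: π = q_Z(157.2 − 2(q_Z + q_X)) − 39q_Z − q_Z².
∂π/∂q_Z = 118.2 − 6q_Z − 2q_X = 0, so q_Z = 19.7 − (1/3)q_X.
For X: ∂π/∂q_X = 127.2 − 4q_X − 2q_Z = 0 ⇒ q_X = 31.8 − 0.5q_Z.
Solving the two reaction functions simultaneously: (1 − (−1/3)(−0.5))q_Z = 19.7 − (1/3)·31.8, so (5/6)q_Z = 9.1 and q_Z = 10.92.
Then q_X = 31.8 − 0.5·10.92 = 26.34.
Total export volume: 10.92 + 26.34 = 37.26.

37.26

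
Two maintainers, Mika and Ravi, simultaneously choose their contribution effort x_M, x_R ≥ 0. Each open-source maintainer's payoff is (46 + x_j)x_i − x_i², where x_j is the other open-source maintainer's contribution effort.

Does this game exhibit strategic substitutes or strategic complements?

strategic complements

Mika's payoff is (46 + x_R)x_M − x_M².
∂π/∂x_M = 46 + x_R − 2x_M = 0, so x_M = 23 + 0.5x_R.
The best-response slope dx_M/dx_R = 0.5 > 0: the reaction function is upward-sloping, so the choices are strategic complements.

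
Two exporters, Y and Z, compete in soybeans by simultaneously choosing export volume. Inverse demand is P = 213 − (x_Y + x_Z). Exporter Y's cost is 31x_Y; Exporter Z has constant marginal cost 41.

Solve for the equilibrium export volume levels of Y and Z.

64, 54

Exporter Y's profit: π = x_Y(213 − (x_Y + x_Z)) − 31x_Y.
∂π/∂x_Y = 182 − 2x_Y − x_Z = 0, so x_Y = 91 − 0.5x_Z.
By the same steps for Z: x_Z = 86 − 0.5x_Y.
Plugging x_Z into Y's best response: x_Y = 91 − 0.5(86 − 0.5x_Y) ⇒ 0.75x_Y = 48, so x_Y = 64.
Then x_Z = 86 − 0.5·64 = 54.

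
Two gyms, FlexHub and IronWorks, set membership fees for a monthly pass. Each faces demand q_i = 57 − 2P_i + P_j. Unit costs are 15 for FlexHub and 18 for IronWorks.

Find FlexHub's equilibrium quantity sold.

28.8

FlexHub's profit: π = (P_{FlexHub} − 15)(57 − 2P_{FlexHub} + P_{IronWorks}).
∂π/∂P_{FlexHub} = 87 − 4P_{FlexHub} + P_{IronWorks} = 0 ⇒ P_{FlexHub} = 21.75 + 0.25P_{IronWorks}.
Similarly P_{IronWorks} = 23.25 + 0.25P_{FlexHub}.
Substituting the second reaction function into the first: P_{FlexHub} = 21.75 + 0.25(23.25 + 0.25P_{FlexHub}), which gives 0.9375P_{FlexHub} = 27.5625 ⇒ P_{FlexHub} = 29.4.
Then P_{IronWorks} = 23.25 + 0.25·29.4 = 30.6.
q_{FlexHub} = 57 − 2·29.4 + 30.6 = 28.8.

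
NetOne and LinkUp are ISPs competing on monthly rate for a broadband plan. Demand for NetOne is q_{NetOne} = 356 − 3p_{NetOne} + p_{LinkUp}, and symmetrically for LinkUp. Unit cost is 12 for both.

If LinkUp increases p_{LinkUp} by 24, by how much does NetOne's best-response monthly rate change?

NetOne's profit: π = (p_{NetOne} − 12)(356 − 3p_{NetOne} + p_{LinkUp}).
∂π/∂p_{NetOne} = 392 − 6p_{NetOne} + p_{LinkUp} = 0 ⇒ p_{NetOne} = 196/3 + (1/6)p_{LinkUp}.
The reaction-function slope is 1/6, so a 24-unit rise in p_{LinkUp} moves p_{NetOne} by 1/6 × 24 = 4. NetOne's best response rises — the actions are strategic complements.

4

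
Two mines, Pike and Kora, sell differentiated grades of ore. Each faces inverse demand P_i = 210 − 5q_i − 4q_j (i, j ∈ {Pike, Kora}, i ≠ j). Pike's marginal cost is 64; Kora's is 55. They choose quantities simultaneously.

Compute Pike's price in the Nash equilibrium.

114

Mine Pike's profit: π = q_{Pike}(210 − 5q_{Pike} − 4q_{Kora}) − 64q_{Pike}.
∂π/∂q_{Pike} = 146 − 10q_{Pike} − 4q_{Kora} = 0 ⇒ q_{Pike} = 14.6 − 0.4q_{Kora}.
Similarly q_{Kora} = 15.5 − 0.4q_{Pike}.
Solving the two reaction functions simultaneously: (1 − (−0.4)(−0.4))q_{Pike} = 14.6 − 0.4·15.5, so 0.84q_{Pike} = 8.4 and q_{Pike} = 10.
Then q_{Kora} = 15.5 − 0.4·10 = 11.5.
P_{Pike} = 210 − 5·10 − 4·11.5 = 114.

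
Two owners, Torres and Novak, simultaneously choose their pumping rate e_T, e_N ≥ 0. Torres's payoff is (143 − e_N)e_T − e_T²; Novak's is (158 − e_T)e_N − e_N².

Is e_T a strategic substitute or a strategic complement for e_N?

strategic substitutes

Expanding Torres's payoff: 143e_T − e_Ne_T − e_T².
∂π/∂e_T = 143 − e_N − 2e_T = 0, so e_T = 71.5 − 0.5e_N.
The best-response slope de_T/de_N = −0.5 < 0: the reaction function is downward-sloping, so the choices are strategic substitutes.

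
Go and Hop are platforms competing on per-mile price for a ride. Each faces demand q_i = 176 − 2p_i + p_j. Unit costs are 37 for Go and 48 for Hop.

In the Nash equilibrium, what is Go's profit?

4569.68

Go's profit: π = (p_{Go} − 37)(176 − 2p_{Go} + p_{Hop}).
∂π/∂p_{Go} = 250 − 4p_{Go} + p_{Hop} = 0 ⇒ p_{Go} = 62.5 + 0.25p_{Hop}.
Similarly p_{Hop} = 68 + 0.25p_{Go}.
Plugging p_{Hop} into Go's best response: p_{Go} = 62.5 + 0.25(68 + 0.25p_{Go}) ⇒ 0.9375p_{Go} = 79.5, so p_{Go} = 84.8.
Then p_{Hop} = 68 + 0.25·84.8 = 89.2.
q_{Go} = 176 − 2·84.8 + 89.2 = 95.6.
Profit = (84.8 − 37)·95.6 = 4569.68.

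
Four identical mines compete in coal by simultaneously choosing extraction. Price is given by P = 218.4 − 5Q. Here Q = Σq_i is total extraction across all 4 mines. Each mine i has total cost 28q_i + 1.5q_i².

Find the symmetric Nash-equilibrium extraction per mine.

A representative mine's profit is π_i = q_i(218.4 − 5Q) − 28q_i − 1.5q_i², with Q = q_i + Σ_{j≠i} q_j.
First-order condition: 190.4 − 13q_i − 5Σ_{j≠i} q_j = 0.
With identical mines, set every q_j = q: then 190.4 − 13q − 15q = 0, i.e. q = 190.4/28 = 6.8.

6.8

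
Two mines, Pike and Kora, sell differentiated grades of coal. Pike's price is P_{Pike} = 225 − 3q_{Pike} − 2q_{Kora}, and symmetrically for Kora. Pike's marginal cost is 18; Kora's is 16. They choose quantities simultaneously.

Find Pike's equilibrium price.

Mine Pike's profit: π = q_{Pike}(225 − 3q_{Pike} − 2q_{Kora}) − 18q_{Pike}.
∂π/∂q_{Pike} = 207 − 6q_{Pike} − 2q_{Kora} = 0 ⇒ q_{Pike} = 34.5 − (1/3)q_{Kora}.
Similarly q_{Kora} = 209/6 − (1/3)q_{Pike}.
Solving the two reaction functions simultaneously: (1 − (−1/3)(−1/3))q_{Pike} = 34.5 − (1/3)·(209/6), so (8/9)q_{Pike} = 206/9 and q_{Pike} = 25.75.
Then q_{Kora} = 209/6 − (1/3)·25.75 = 26.25.
P_{Pike} = 225 − 3·25.75 − 2·26.25 = 95.25.

95.25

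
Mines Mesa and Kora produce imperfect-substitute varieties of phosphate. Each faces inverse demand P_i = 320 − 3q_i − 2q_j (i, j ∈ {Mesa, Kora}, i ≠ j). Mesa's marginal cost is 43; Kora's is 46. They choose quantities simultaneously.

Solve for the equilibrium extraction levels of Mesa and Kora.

34.8125, 34.0625

Mine Mesa's profit: π = q_{Mesa}(320 − 3q_{Mesa} − 2q_{Kora}) − 43q_{Mesa}.
∂π/∂q_{Mesa} = 277 − 6q_{Mesa} − 2q_{Kora} = 0 ⇒ q_{Mesa} = 277/6 − (1/3)q_{Kora}.
Similarly q_{Kora} = 137/3 − (1/3)q_{Mesa}.
Plugging q_{Kora} into Mesa's best response: q_{Mesa} = 277/6 − (1/3)(137/3 − (1/3)q_{Mesa}) ⇒ (8/9)q_{Mesa} = 557/18, so q_{Mesa} = 34.8125.
Then q_{Kora} = 137/3 − (1/3)·34.8125 = 34.0625.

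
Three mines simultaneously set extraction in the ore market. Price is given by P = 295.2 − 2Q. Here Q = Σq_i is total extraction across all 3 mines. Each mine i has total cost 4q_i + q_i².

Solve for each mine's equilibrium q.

A representative mine's profit is π_i = q_i(295.2 − 2Q) − 4q_i − q_i², with Q = q_i + Σ_{j≠i} q_j.
First-order condition: 291.2 − 6q_i − 2Σ_{j≠i} q_j = 0.
With identical mines, set every q_j = q: then 291.2 − 6q − 4q = 0, i.e. q = 291.2/10 = 29.12.

29.12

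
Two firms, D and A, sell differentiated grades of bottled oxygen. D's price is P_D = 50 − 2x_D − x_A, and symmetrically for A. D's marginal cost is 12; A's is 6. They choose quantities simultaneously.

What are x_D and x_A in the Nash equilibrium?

Firm D's profit: π = x_D(50 − 2x_D − x_A) − 12x_D.
∂π/∂x_D = 38 − 4x_D − x_A = 0 ⇒ x_D = 9.5 − 0.25x_A.
Similarly x_A = 11 − 0.25x_D.
Substituting the second reaction function into the first: x_D = 9.5 − 0.25(11 − 0.25x_D), which gives 0.9375x_D = 6.75 ⇒ x_D = 7.2.
Then x_A = 11 − 0.25·7.2 = 9.2.

7.2, 9.2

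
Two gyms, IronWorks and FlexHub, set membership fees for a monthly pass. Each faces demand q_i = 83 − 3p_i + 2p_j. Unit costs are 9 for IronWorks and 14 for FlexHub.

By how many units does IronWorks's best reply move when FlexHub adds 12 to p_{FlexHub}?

IronWorks's profit: π = (p_{IronWorks} − 9)(83 − 3p_{IronWorks} + 2p_{FlexHub}).
∂π/∂p_{IronWorks} = 110 − 6p_{IronWorks} + 2p_{FlexHub} = 0 ⇒ p_{IronWorks} = 55/3 + (1/3)p_{FlexHub}.
The reaction-function slope is 1/3, so a 12-unit rise in p_{FlexHub} moves p_{IronWorks} by 1/3 × 12 = 4. IronWorks's best response rises — the actions are strategic complements.

4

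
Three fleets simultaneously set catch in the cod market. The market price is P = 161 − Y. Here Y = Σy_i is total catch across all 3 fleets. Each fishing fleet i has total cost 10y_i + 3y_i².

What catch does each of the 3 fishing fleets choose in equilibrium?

15.1

A representative fishing fleet's profit is π_i = y_i(161 − Y) − 10y_i − 3y_i², with Y = y_i + Σ_{j≠i} y_j.
First-order condition: 151 − 8y_i − Σ_{j≠i} y_j = 0.
In a symmetric equilibrium every fishing fleet chooses the same y, so Σ_{j≠i} y_j = 2y. The condition becomes 151 − 10y = 0, giving y = 151/10 = 15.1.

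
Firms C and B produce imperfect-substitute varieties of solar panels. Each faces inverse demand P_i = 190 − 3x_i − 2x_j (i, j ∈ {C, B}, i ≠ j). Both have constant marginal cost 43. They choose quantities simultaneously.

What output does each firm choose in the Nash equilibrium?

18.375

Firm C's profit: π = x_C(190 − 3x_C − 2x_B) − 43x_C.
∂π/∂x_C = 147 − 6x_C − 2x_B = 0 ⇒ x_C = 24.5 − (1/3)x_B.
Setting x_C = x_B in the reaction function: x_C = 24.5 − (1/3)x_C, so x_C = 24.5 / (4/3) = 18.375.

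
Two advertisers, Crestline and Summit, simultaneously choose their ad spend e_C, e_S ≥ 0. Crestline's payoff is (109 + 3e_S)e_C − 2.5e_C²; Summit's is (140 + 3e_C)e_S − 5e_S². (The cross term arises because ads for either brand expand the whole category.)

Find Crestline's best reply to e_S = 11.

Expanding Crestline's payoff: 109e_C + 3e_Se_C − 2.5e_C².
∂π/∂e_C = 109 + 3e_S − 5e_C = 0, so e_C = 21.8 + 0.6e_S.
At e_S = 11: e_C = 21.8 + 0.6·11 = 28.4.

28.4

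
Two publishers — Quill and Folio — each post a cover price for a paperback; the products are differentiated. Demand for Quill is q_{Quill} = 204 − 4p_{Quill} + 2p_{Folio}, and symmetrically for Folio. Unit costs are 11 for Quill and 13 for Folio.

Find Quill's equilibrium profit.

3745.44

Quill's profit: π = (p_{Quill} − 11)(204 − 4p_{Quill} + 2p_{Folio}).
∂π/∂p_{Quill} = 248 − 8p_{Quill} + 2p_{Folio} = 0 ⇒ p_{Quill} = 31 + 0.25p_{Folio}.
Similarly p_{Folio} = 32 + 0.25p_{Quill}.
Solving the two reaction functions simultaneously: (1 − (0.25)(0.25))p_{Quill} = 31 + 0.25·32, so 0.9375p_{Quill} = 39 and p_{Quill} = 41.6.
Then p_{Folio} = 32 + 0.25·41.6 = 42.4.
q_{Quill} = 204 − 4·41.6 + 2·42.4 = 122.4.
Profit = (41.6 − 11)·122.4 = 3745.44.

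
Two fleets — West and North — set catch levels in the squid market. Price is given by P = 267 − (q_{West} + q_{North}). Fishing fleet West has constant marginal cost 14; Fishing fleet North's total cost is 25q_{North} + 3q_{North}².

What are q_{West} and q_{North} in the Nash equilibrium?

Fishing fleet West's profit: π = q_{West}(267 − (q_{West} + q_{North})) − 14q_{West}.
∂π/∂q_{West} = 253 − 2q_{West} − q_{North} = 0, so q_{West} = 126.5 − 0.5q_{North}.
For North: ∂π/∂q_{North} = 242 − 8q_{North} − q_{West} = 0 ⇒ q_{North} = 30.25 − 0.125q_{West}.
Substituting the second reaction function into the first: q_{West} = 126.5 − 0.5(30.25 − 0.125q_{West}), which gives 0.9375q_{West} = 111.375 ⇒ q_{West} = 118.8.
Then q_{North} = 30.25 − 0.125·118.8 = 15.4.

118.8, 15.4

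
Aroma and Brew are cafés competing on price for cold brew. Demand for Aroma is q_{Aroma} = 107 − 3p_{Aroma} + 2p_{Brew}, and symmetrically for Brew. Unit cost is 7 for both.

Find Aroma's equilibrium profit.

1875

Aroma's profit: π = (p_{Aroma} − 7)(107 − 3p_{Aroma} + 2p_{Brew}).
∂π/∂p_{Aroma} = 128 − 6p_{Aroma} + 2p_{Brew} = 0 ⇒ p_{Aroma} = 64/3 + (1/3)p_{Brew}.
The game is symmetric, so in equilibrium p_{Brew} = p_{Aroma}: the reaction function gives (2/3)p_{Aroma} = 64/3, hence p_{Aroma} = 32.
q_{Aroma} = 107 − 3·32 + 2·32 = 75.
Profit = (32 − 7)·75 = 1875.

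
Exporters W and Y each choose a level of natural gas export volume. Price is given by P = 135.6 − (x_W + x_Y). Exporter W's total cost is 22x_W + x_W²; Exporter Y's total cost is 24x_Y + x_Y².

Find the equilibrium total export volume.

Exporter W's profit: π = x_W(135.6 − (x_W + x_Y)) − 22x_W − x_W².
∂π/∂x_W = 113.6 − 4x_W − x_Y = 0, so x_W = 28.4 − 0.25x_Y.
By the same steps for Y: x_Y = 27.9 − 0.25x_W.
Substituting the second reaction function into the first: x_W = 28.4 − 0.25(27.9 − 0.25x_W), which gives 0.9375x_W = 21.425 ⇒ x_W = 1714/75.
Then x_Y = 27.9 − 0.25·(1714/75) = 1664/75.
Total export volume: 1714/75 + 1664/75 = 45.04.

45.04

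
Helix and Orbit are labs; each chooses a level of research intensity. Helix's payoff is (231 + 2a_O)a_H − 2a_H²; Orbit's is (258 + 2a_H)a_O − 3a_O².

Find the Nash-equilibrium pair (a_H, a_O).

95.1, 74.7

Expanding Helix's payoff: 231a_H + 2a_Oa_H − 2a_H².
∂π/∂a_H = 231 + 2a_O − 4a_H = 0, so a_H = 57.75 + 0.5a_O.
Likewise for Orbit: a_O = 43 + (1/3)a_H.
Plugging a_O into Helix's best response: a_H = 57.75 + 0.5(43 + (1/3)a_H) ⇒ (5/6)a_H = 79.25, so a_H = 95.1.
Then a_O = 43 + (1/3)·95.1 = 74.7.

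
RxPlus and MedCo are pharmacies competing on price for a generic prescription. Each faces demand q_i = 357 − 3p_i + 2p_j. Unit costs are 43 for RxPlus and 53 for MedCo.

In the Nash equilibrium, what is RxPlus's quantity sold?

RxPlus's profit: π = (p_{RxPlus} − 43)(357 − 3p_{RxPlus} + 2p_{MedCo}).
∂π/∂p_{RxPlus} = 486 − 6p_{RxPlus} + 2p_{MedCo} = 0 ⇒ p_{RxPlus} = 81 + (1/3)p_{MedCo}.
Similarly p_{MedCo} = 86 + (1/3)p_{RxPlus}.
Plugging p_{MedCo} into RxPlus's best response: p_{RxPlus} = 81 + (1/3)(86 + (1/3)p_{RxPlus}) ⇒ (8/9)p_{RxPlus} = 329/3, so p_{RxPlus} = 123.375.
Then p_{MedCo} = 86 + (1/3)·123.375 = 127.125.
q_{RxPlus} = 357 − 3·123.375 + 2·127.125 = 241.125.

241.125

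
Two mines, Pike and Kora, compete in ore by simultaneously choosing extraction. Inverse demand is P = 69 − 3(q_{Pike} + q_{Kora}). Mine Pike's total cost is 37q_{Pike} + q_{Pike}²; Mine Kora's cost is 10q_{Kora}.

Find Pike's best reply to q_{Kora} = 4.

2.5

Mine Pike's profit: π = q_{Pike}(69 − 3(q_{Pike} + q_{Kora})) − 37q_{Pike} − q_{Pike}².
∂π/∂q_{Pike} = 32 − 8q_{Pike} − 3q_{Kora} = 0, so q_{Pike} = 4 − 0.375q_{Kora}.
At q_{Kora} = 4: q_{Pike} = 4 − 0.375·4 = 2.5.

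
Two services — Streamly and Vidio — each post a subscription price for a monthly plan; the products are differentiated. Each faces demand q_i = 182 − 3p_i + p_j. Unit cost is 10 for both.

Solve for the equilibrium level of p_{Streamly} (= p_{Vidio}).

Streamly's profit: π = (p_{Streamly} − 10)(182 − 3p_{Streamly} + p_{Vidio}).
∂π/∂p_{Streamly} = 212 − 6p_{Streamly} + p_{Vidio} = 0 ⇒ p_{Streamly} = 106/3 + (1/6)p_{Vidio}.
The game is symmetric, so in equilibrium p_{Vidio} = p_{Streamly}: the reaction function gives (5/6)p_{Streamly} = 106/3, hence p_{Streamly} = 42.4.

42.4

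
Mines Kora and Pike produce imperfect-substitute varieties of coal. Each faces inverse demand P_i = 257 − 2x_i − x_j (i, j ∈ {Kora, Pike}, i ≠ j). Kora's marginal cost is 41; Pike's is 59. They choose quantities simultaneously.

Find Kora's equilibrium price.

Mine Kora's profit: π = x_{Kora}(257 − 2x_{Kora} − x_{Pike}) − 41x_{Kora}.
∂π/∂x_{Kora} = 216 − 4x_{Kora} − x_{Pike} = 0 ⇒ x_{Kora} = 54 − 0.25x_{Pike}.
Similarly x_{Pike} = 49.5 − 0.25x_{Kora}.
Substituting the second reaction function into the first: x_{Kora} = 54 − 0.25(49.5 − 0.25x_{Kora}), which gives 0.9375x_{Kora} = 41.625 ⇒ x_{Kora} = 44.4.
Then x_{Pike} = 49.5 − 0.25·44.4 = 38.4.
P_{Kora} = 257 − 2·44.4 − 38.4 = 129.8.

129.8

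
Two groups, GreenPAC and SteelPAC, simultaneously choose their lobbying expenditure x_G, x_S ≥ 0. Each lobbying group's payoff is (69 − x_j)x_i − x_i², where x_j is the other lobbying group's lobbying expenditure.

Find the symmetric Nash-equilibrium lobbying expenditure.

GreenPAC's payoff is (69 − x_S)x_G − x_G².
∂π/∂x_G = 69 − x_S − 2x_G = 0, so x_G = 34.5 − 0.5x_S.
The game is symmetric, so in equilibrium x_S = x_G: the reaction function gives 1.5x_G = 34.5, hence x_G = 23.

23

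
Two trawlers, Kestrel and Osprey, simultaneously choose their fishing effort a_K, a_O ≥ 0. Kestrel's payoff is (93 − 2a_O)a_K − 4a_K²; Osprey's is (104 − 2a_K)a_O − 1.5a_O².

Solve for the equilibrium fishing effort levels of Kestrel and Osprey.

3.55, 32.3

Expanding Kestrel's payoff: 93a_K − 2a_Oa_K − 4a_K².
∂π/∂a_K = 93 − 2a_O − 8a_K = 0, so a_K = 11.625 − 0.25a_O.
Likewise for Osprey: a_O = 104/3 − (2/3)a_K.
Plugging a_O into Kestrel's best response: a_K = 11.625 − 0.25(104/3 − (2/3)a_K) ⇒ (5/6)a_K = 71/24, so a_K = 3.55.
Then a_O = 104/3 − (2/3)·3.55 = 32.3.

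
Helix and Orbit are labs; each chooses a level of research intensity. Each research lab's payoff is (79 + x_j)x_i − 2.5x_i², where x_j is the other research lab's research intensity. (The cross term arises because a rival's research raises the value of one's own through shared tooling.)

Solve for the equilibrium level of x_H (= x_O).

Helix's payoff is (79 + x_O)x_H − 2.5x_H².
∂π/∂x_H = 79 + x_O − 5x_H = 0, so x_H = 15.8 + 0.2x_O.
The game is symmetric, so in equilibrium x_O = x_H: the reaction function gives 0.8x_H = 15.8, hence x_H = 19.75.

19.75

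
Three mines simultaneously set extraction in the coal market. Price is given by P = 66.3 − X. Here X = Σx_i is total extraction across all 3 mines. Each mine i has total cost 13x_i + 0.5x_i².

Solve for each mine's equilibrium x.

A representative mine's profit is π_i = x_i(66.3 − X) − 13x_i − 0.5x_i², with X = x_i + Σ_{j≠i} x_j.
First-order condition: 53.3 − 3x_i − Σ_{j≠i} x_j = 0.
With identical mines, set every x_j = x: then 53.3 − 3x − 2x = 0, i.e. x = 53.3/5 = 10.66.

10.66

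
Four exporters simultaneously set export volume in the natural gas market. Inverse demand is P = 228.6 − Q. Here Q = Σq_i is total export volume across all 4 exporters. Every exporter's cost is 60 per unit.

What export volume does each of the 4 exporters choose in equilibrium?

33.72

A representative exporter's profit is π_i = q_i(228.6 − Q) − 60q_i, with Q = q_i + Σ_{j≠i} q_j.
First-order condition: 168.6 − 2q_i − Σ_{j≠i} q_j = 0.
In a symmetric equilibrium every exporter chooses the same q, so Σ_{j≠i} q_j = 3q. The condition becomes 168.6 − 5q = 0, giving q = 168.6/5 = 33.72.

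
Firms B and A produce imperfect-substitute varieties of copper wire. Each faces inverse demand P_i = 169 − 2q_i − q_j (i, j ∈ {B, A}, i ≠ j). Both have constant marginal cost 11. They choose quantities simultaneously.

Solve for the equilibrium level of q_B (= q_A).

Firm B's profit: π = q_B(169 − 2q_B − q_A) − 11q_B.
∂π/∂q_B = 158 − 4q_B − q_A = 0 ⇒ q_B = 39.5 − 0.25q_A.
Setting q_B = q_A in the reaction function: q_B = 39.5 − 0.25q_B, so q_B = 39.5 / 1.25 = 31.6.

31.6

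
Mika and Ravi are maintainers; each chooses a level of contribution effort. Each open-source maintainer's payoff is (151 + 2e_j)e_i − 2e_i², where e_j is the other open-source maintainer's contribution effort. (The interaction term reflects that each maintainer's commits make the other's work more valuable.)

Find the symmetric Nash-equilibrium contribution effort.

75.5

Mika's payoff is (151 + 2e_R)e_M − 2e_M².
∂π/∂e_M = 151 + 2e_R − 4e_M = 0, so e_M = 37.75 + 0.5e_R.
The game is symmetric, so in equilibrium e_R = e_M: the reaction function gives 0.5e_M = 37.75, hence e_M = 75.5.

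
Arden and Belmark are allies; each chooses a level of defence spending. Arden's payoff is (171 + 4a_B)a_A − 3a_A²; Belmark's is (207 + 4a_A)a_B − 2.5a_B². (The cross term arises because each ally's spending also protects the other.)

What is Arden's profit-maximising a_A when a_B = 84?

Expanding Arden's payoff: 171a_A + 4a_Ba_A − 3a_A².
∂π/∂a_A = 171 + 4a_B − 6a_A = 0, so a_A = 28.5 + (2/3)a_B.
At a_B = 84: a_A = 28.5 + (2/3)·84 = 84.5.

84.5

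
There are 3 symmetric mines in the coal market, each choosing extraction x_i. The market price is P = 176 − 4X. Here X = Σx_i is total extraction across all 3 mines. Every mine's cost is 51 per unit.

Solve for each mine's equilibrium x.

7.8125

A representative mine's profit is π_i = x_i(176 − 4X) − 51x_i, with X = x_i + Σ_{j≠i} x_j.
First-order condition: 125 − 8x_i − 4Σ_{j≠i} x_j = 0.
With identical mines, set every x_j = x: then 125 − 8x − 8x = 0, i.e. x = 125/16 = 7.8125.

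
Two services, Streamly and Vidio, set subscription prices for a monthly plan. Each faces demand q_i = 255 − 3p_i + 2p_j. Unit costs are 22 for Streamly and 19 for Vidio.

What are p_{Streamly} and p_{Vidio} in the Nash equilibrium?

Streamly's profit: π = (p_{Streamly} − 22)(255 − 3p_{Streamly} + 2p_{Vidio}).
∂π/∂p_{Streamly} = 321 − 6p_{Streamly} + 2p_{Vidio} = 0 ⇒ p_{Streamly} = 53.5 + (1/3)p_{Vidio}.
Similarly p_{Vidio} = 52 + (1/3)p_{Streamly}.
Plugging p_{Vidio} into Streamly's best response: p_{Streamly} = 53.5 + (1/3)(52 + (1/3)p_{Streamly}) ⇒ (8/9)p_{Streamly} = 425/6, so p_{Streamly} = 79.6875.
Then p_{Vidio} = 52 + (1/3)·79.6875 = 78.5625.

79.6875, 78.5625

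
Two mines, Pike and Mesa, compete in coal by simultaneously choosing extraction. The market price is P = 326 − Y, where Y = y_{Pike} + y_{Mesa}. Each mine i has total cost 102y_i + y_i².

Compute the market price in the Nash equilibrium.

Mine Pike's profit: π = y_{Pike}(326 − (y_{Pike} + y_{Mesa})) − 102y_{Pike} − y_{Pike}².
∂π/∂y_{Pike} = 224 − 4y_{Pike} − y_{Mesa} = 0, so y_{Pike} = 56 − 0.25y_{Mesa}.
By symmetry y_{Mesa} = y_{Pike}; substituting into the reaction function, 1.25y_{Pike} = 56 and y_{Pike} = 44.8.
Equilibrium price: P = 326 − 89.6 = 236.4.

236.4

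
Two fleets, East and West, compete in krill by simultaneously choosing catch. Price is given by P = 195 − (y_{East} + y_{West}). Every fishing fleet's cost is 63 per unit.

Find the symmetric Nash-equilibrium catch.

Fishing fleet East's profit: π = y_{East}(195 − (y_{East} + y_{West})) − 63y_{East}.
∂π/∂y_{East} = 132 − 2y_{East} − y_{West} = 0, so y_{East} = 66 − 0.5y_{West}.
The game is symmetric, so in equilibrium y_{West} = y_{East}: the reaction function gives 1.5y_{East} = 66, hence y_{East} = 44.

44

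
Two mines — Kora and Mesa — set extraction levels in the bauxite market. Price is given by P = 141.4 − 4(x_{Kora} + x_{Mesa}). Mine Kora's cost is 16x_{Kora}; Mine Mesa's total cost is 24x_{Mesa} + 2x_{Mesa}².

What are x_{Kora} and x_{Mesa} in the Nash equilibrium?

12.94, 5.47

Mine Kora's profit: π = x_{Kora}(141.4 − 4(x_{Kora} + x_{Mesa})) − 16x_{Kora}.
∂π/∂x_{Kora} = 125.4 − 8x_{Kora} − 4x_{Mesa} = 0, so x_{Kora} = 15.675 − 0.5x_{Mesa}.
For Mesa: ∂π/∂x_{Mesa} = 117.4 − 12x_{Mesa} − 4x_{Kora} = 0 ⇒ x_{Mesa} = 587/60 − (1/3)x_{Kora}.
Plugging x_{Mesa} into Kora's best response: x_{Kora} = 15.675 − 0.5(587/60 − (1/3)x_{Kora}) ⇒ (5/6)x_{Kora} = 647/60, so x_{Kora} = 12.94.
Then x_{Mesa} = 587/60 − (1/3)·12.94 = 5.47.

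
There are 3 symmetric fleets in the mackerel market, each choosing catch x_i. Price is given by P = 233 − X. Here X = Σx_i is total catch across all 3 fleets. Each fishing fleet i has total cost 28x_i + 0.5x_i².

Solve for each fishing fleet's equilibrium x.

41

A representative fishing fleet's profit is π_i = x_i(233 − X) − 28x_i − 0.5x_i², with X = x_i + Σ_{j≠i} x_j.
First-order condition: 205 − 3x_i − Σ_{j≠i} x_j = 0.
In a symmetric equilibrium every fishing fleet chooses the same x, so Σ_{j≠i} x_j = 2x. The condition becomes 205 − 5x = 0, giving x = 205/5 = 41.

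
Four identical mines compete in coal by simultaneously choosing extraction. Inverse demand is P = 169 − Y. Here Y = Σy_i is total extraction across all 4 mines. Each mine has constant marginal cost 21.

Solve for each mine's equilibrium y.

A representative mine's profit is π_i = y_i(169 − Y) − 21y_i, with Y = y_i + Σ_{j≠i} y_j.
First-order condition: 148 − 2y_i − Σ_{j≠i} y_j = 0.
Imposing symmetry (y_j = y for all j) turns Σ_{j≠i} y_j into 3y, so 148 = 5y and y = 29.6.

29.6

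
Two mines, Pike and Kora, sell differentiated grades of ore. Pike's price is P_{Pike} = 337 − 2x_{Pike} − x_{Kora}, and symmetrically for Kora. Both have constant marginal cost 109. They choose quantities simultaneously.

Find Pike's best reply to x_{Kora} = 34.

48.5

Mine Pike's profit: π = x_{Pike}(337 − 2x_{Pike} − x_{Kora}) − 109x_{Pike}.
∂π/∂x_{Pike} = 228 − 4x_{Pike} − x_{Kora} = 0 ⇒ x_{Pike} = 57 − 0.25x_{Kora}.
At x_{Kora} = 34: x_{Pike} = 57 − 0.25·34 = 48.5.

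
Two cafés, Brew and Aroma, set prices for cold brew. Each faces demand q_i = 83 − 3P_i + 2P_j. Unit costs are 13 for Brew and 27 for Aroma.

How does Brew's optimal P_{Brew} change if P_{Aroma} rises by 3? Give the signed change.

1

Brew's profit: π = (P_{Brew} − 13)(83 − 3P_{Brew} + 2P_{Aroma}).
∂π/∂P_{Brew} = 122 − 6P_{Brew} + 2P_{Aroma} = 0 ⇒ P_{Brew} = 61/3 + (1/3)P_{Aroma}.
The reaction-function slope is 1/3, so a 3-unit rise in P_{Aroma} moves P_{Brew} by 1/3 × 3 = 1. Brew's best response rises — the actions are strategic complements.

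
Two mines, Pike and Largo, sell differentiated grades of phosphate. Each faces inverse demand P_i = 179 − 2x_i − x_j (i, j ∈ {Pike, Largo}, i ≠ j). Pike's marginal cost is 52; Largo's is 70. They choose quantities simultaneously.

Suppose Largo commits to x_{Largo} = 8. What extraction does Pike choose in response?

29.75

Mine Pike's profit: π = x_{Pike}(179 − 2x_{Pike} − x_{Largo}) − 52x_{Pike}.
∂π/∂x_{Pike} = 127 − 4x_{Pike} − x_{Largo} = 0 ⇒ x_{Pike} = 31.75 − 0.25x_{Largo}.
At x_{Largo} = 8: x_{Pike} = 31.75 − 0.25·8 = 29.75.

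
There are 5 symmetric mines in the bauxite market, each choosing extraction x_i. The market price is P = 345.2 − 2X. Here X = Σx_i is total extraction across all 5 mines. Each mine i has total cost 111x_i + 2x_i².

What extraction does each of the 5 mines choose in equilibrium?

A representative mine's profit is π_i = x_i(345.2 − 2X) − 111x_i − 2x_i², with X = x_i + Σ_{j≠i} x_j.
First-order condition: 234.2 − 8x_i − 2Σ_{j≠i} x_j = 0.
In a symmetric equilibrium every mine chooses the same x, so Σ_{j≠i} x_j = 4x. The condition becomes 234.2 − 16x = 0, giving x = 234.2/16 = 14.6375.

14.6375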